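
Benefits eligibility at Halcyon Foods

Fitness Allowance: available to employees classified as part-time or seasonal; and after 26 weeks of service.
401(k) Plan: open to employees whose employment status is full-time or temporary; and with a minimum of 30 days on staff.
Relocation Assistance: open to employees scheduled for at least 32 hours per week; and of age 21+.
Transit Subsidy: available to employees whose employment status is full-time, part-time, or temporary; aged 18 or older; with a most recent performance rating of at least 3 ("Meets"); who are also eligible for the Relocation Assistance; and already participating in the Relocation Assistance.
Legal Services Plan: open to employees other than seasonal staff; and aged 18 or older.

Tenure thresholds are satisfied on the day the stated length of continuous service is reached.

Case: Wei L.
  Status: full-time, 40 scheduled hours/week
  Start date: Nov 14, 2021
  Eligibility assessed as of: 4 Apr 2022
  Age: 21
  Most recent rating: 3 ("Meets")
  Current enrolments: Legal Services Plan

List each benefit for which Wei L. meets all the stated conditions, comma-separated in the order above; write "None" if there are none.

401(k) Plan, Relocation Assistance, Legal Services Plan

Service from Nov 14, 2021 to 4 Apr 2022: 141 days.
Fitness Allowance — status full-time ✗ (requires part-time or seasonal) → not eligible.
401(k) Plan — status full-time ✓; service 141 days ≥ 30 days ✓ → eligible.
Relocation Assistance — 40 hrs/wk ≥ 32 ✓; age 21 ≥ 21 ✓ → eligible.
Transit Subsidy — status full-time ✓; age 21 ≥ 18 ✓; rating 3 ≥ 3 ✓; eligible for Relocation Assistance ✓; not enrolled in Relocation Assistance ✗ → not eligible.
Legal Services Plan — status full-time ✓ (not excluded); age 21 ≥ 18 ✓ → eligible.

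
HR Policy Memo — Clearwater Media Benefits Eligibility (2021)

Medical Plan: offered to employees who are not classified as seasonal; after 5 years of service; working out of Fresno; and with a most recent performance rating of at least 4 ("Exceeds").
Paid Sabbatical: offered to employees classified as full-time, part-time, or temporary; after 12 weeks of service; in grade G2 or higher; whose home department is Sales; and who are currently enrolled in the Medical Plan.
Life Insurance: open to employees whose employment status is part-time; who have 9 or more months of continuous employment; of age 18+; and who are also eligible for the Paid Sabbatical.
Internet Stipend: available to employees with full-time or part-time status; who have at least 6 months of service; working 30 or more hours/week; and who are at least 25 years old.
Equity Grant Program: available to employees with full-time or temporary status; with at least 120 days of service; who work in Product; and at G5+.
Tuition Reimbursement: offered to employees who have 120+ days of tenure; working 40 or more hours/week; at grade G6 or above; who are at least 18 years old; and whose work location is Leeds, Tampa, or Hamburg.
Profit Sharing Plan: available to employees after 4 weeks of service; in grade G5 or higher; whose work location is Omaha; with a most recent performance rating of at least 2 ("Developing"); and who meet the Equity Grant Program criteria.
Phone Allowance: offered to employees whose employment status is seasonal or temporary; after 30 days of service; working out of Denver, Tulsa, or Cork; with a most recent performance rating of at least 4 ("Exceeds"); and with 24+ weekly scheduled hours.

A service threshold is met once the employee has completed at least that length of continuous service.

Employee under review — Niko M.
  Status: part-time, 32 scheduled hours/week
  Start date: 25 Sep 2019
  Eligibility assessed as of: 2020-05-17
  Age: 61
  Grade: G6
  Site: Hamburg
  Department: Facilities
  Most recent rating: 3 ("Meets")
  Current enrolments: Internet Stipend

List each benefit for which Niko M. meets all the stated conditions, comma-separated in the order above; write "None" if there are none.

Service from 25 Sep 2019 to 2020-05-17: 235 days.
Medical Plan — status part-time ✓ (not excluded); service 235 days < 5 years (≈1825 days) ✗ → not eligible.
Paid Sabbatical — status part-time ✓; service 235 days ≥ 12 weeks (≈84 days) ✓; grade G6 ≥ G2 ✓; dept Facilities ✗ → not eligible.
Life Insurance — status part-time ✓; service 235 days < 9 months (≈270 days) ✗ → not eligible.
Internet Stipend — status part-time ✓; service 235 days ≥ 6 months (≈180 days) ✓; 32 hrs/wk ≥ 30 ✓; age 61 ≥ 25 ✓ → eligible.
Equity Grant Program — status part-time ✗ (requires full-time or temporary) → not eligible.
Tuition Reimbursement — service 235 days ≥ 120 days ✓; 32 hrs/wk < 40 ✗ → not eligible.
Profit Sharing Plan — service 235 days ≥ 4 weeks (≈28 days) ✓; grade G6 ≥ G5 ✓; site Hamburg ✗ (not Omaha) → not eligible.
Phone Allowance — status part-time ✗ (requires seasonal or temporary) → not eligible.

Internet Stipend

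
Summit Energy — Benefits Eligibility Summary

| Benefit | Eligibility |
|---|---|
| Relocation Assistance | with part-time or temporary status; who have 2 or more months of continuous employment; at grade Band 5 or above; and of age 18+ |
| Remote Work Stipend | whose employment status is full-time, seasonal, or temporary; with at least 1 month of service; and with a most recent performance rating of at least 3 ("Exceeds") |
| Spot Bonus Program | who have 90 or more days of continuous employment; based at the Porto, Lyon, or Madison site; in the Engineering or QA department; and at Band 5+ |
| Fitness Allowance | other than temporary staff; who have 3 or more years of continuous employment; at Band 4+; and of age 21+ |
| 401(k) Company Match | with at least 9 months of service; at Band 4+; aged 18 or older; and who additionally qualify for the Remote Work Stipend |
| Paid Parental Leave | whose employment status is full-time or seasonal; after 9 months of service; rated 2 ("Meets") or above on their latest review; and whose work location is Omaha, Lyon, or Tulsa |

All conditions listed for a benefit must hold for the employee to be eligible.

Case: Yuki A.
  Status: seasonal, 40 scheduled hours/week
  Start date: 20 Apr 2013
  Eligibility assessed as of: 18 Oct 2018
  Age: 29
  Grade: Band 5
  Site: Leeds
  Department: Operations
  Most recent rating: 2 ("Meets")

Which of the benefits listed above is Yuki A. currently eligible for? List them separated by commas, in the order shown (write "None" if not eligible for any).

Service from 20 Apr 2013 to 18 Oct 2018: 2007 days.
Relocation Assistance — status seasonal ✗ (requires part-time or temporary) → not eligible.
Remote Work Stipend — status seasonal ✓; service 2007 days ≥ 1 month (≈30 days) ✓; rating 2 < 3 ✗ → not eligible.
Spot Bonus Program — service 2007 days ≥ 90 days ✓; site Leeds ✗ (not Porto, Lyon, or Madison) → not eligible.
Fitness Allowance — status seasonal ✓ (not excluded); service 2007 days ≥ 3 years (≈1095 days) ✓; grade Band 5 ≥ Band 4 ✓; age 29 ≥ 21 ✓ → eligible.
401(k) Company Match — service 2007 days ≥ 9 months (≈270 days) ✓; grade Band 5 ≥ Band 4 ✓; age 29 ≥ 18 ✓; not eligible for Remote Work Stipend ✗ → not eligible.
Paid Parental Leave — status seasonal ✓; service 2007 days ≥ 9 months (≈270 days) ✓; rating 2 ≥ 2 ✓; site Leeds ✗ (not Omaha, Lyon, or Tulsa) → not eligible.

Fitness Allowance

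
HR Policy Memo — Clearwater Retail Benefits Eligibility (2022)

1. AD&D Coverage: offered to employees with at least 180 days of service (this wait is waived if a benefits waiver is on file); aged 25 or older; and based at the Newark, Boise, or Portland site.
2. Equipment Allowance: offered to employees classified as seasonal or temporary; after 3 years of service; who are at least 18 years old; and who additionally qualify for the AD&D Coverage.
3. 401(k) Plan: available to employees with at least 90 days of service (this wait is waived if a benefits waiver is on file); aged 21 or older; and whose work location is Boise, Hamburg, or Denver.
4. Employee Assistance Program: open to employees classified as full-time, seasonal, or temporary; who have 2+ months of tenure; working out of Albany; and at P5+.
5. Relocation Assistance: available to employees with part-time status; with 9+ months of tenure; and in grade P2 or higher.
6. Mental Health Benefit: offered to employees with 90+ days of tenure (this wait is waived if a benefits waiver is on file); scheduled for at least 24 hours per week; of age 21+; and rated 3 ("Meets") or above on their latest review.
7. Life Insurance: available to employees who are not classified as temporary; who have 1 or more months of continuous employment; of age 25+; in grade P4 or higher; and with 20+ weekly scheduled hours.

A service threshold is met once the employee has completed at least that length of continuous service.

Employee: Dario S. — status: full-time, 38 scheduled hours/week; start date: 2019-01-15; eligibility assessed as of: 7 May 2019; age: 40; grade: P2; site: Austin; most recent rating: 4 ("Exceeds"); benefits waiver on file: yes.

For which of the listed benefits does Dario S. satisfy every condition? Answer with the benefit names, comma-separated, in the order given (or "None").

Mental Health Benefit

Service from 2019-01-15 to 7 May 2019: 112 days.
AD&D Coverage — benefits waiver on file ✓; age 40 ≥ 25 ✓; site Austin ✗ (not Newark, Boise, or Portland) → not eligible.
Equipment Allowance — status full-time ✗ (requires seasonal or temporary) → not eligible.
401(k) Plan — benefits waiver on file ✓; age 40 ≥ 21 ✓; site Austin ✗ (not Boise, Hamburg, or Denver) → not eligible.
Employee Assistance Program — status full-time ✓; service 112 days ≥ 2 months (≈60 days) ✓; site Austin ✗ (not Albany) → not eligible.
Relocation Assistance — status full-time ✗ (requires part-time) → not eligible.
Mental Health Benefit — benefits waiver on file ✓; 38 hrs/wk ≥ 24 ✓; age 40 ≥ 21 ✓; rating 4 ≥ 3 ✓ → eligible.
Life Insurance — status full-time ✓ (not excluded); service 112 days ≥ 1 month (≈30 days) ✓; age 40 ≥ 25 ✓; grade P2 < P4 ✗ → not eligible.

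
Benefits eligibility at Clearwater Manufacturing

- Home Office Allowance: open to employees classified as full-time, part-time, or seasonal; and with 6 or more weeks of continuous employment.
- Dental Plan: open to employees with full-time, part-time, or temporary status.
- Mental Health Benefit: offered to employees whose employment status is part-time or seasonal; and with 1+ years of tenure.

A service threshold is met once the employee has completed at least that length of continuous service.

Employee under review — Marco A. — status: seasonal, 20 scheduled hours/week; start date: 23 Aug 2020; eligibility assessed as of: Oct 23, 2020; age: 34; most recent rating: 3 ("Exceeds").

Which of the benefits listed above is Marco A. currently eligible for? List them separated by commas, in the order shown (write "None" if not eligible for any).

Service from 23 Aug 2020 to Oct 23, 2020: 61 days.
Home Office Allowance — status seasonal ✓; service 61 days ≥ 6 weeks (≈42 days) ✓ → eligible.
Dental Plan — status seasonal ✗ (requires full-time, part-time, or temporary) → not eligible.
Mental Health Benefit — status seasonal ✓; service 61 days < 1 year (≈365 days) ✗ → not eligible.

Home Office Allowance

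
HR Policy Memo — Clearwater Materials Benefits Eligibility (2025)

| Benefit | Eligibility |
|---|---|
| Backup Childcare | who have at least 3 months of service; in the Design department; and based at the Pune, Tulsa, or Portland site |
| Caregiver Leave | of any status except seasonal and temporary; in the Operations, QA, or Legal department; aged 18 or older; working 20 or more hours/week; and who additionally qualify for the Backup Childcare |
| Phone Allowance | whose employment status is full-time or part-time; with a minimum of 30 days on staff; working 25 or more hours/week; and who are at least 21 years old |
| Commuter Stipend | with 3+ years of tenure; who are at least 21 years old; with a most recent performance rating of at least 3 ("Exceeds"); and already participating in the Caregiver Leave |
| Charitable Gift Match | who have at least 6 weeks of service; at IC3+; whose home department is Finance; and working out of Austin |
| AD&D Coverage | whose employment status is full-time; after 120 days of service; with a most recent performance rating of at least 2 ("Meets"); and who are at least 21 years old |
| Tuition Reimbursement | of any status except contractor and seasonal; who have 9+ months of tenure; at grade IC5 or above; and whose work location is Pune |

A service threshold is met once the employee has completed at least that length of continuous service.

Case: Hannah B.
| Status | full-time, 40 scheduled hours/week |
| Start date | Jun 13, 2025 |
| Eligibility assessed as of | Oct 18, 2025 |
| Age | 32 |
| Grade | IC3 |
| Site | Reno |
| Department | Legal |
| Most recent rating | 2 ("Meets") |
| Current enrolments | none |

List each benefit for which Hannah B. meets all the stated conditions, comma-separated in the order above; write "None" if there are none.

Service from Jun 13, 2025 to Oct 18, 2025: 127 days.
Backup Childcare — service 127 days ≥ 3 months (≈90 days) ✓; dept Legal ✗ → not eligible.
Caregiver Leave — status full-time ✓ (not excluded); dept Legal ✓; age 32 ≥ 18 ✓; 40 hrs/wk ≥ 20 ✓; not eligible for Backup Childcare ✗ → not eligible.
Phone Allowance — status full-time ✓; service 127 days ≥ 30 days ✓; 40 hrs/wk ≥ 25 ✓; age 32 ≥ 21 ✓ → eligible.
Commuter Stipend — service 127 days < 3 years (≈1095 days) ✗ → not eligible.
Charitable Gift Match — service 127 days ≥ 6 weeks (≈42 days) ✓; grade IC3 ≥ IC3 ✓; dept Legal ✗ → not eligible.
AD&D Coverage — status full-time ✓; service 127 days ≥ 120 days ✓; rating 2 ≥ 2 ✓; age 32 ≥ 21 ✓ → eligible.
Tuition Reimbursement — status full-time ✓ (not excluded); service 127 days < 9 months (≈270 days) ✗ → not eligible.

Phone Allowance, AD&D Coverage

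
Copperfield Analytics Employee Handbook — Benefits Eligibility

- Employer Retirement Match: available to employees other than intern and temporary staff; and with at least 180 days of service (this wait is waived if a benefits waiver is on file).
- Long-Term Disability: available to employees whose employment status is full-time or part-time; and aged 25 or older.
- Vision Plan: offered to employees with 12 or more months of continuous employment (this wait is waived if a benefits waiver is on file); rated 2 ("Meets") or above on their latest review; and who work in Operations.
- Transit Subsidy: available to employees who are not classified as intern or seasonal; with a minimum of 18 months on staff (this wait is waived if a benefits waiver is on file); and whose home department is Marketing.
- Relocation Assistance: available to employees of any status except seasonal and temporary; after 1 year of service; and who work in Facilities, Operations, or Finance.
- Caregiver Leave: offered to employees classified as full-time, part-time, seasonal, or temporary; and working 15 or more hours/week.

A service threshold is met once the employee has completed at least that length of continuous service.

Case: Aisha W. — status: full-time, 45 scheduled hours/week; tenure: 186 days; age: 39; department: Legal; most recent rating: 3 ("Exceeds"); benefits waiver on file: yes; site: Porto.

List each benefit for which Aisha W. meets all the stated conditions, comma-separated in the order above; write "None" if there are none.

Employer Retirement Match, Long-Term Disability, Caregiver Leave

Employer Retirement Match — status full-time ✓ (not excluded); benefits waiver on file ✓ → eligible.
Long-Term Disability — status full-time ✓; age 39 ≥ 25 ✓ → eligible.
Vision Plan — benefits waiver on file ✓; rating 3 ≥ 2 ✓; dept Legal ✗ → not eligible.
Transit Subsidy — status full-time ✓ (not excluded); benefits waiver on file ✓; dept Legal ✗ → not eligible.
Relocation Assistance — status full-time ✓ (not excluded); service 186 days < 1 year (≈365 days) ✗ → not eligible.
Caregiver Leave — status full-time ✓; 45 hrs/wk ≥ 15 ✓ → eligible.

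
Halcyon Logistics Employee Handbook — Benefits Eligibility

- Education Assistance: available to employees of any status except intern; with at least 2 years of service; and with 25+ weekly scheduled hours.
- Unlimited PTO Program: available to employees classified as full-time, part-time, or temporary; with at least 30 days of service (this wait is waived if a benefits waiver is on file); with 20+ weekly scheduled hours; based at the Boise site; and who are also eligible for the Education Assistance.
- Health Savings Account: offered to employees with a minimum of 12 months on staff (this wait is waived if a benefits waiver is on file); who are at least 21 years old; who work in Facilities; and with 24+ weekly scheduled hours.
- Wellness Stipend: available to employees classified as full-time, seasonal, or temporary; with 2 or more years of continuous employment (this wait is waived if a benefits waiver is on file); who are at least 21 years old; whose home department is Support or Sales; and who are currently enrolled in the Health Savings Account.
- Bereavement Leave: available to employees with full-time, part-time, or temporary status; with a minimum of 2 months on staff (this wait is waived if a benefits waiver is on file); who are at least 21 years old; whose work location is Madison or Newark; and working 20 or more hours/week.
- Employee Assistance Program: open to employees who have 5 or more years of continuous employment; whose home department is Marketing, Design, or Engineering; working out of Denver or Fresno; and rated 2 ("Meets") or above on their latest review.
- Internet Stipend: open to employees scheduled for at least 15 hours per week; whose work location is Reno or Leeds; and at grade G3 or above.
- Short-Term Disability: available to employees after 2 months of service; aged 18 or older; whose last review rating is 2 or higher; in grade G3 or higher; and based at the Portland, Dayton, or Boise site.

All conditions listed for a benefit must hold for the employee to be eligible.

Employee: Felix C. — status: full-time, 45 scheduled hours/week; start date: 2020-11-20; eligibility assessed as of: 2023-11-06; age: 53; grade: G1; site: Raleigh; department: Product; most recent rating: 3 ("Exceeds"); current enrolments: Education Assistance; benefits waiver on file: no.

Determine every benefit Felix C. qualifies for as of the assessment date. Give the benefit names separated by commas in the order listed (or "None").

Service from 2020-11-20 to 2023-11-06: 1081 days.
Education Assistance — status full-time ✓ (not excluded); service 1081 days ≥ 2 years (≈730 days) ✓; 45 hrs/wk ≥ 25 ✓ → eligible.
Unlimited PTO Program — status full-time ✓; no waiver, service 1081 days ≥ 30 days ✓; 45 hrs/wk ≥ 20 ✓; site Raleigh ✗ (not Boise) → not eligible.
Health Savings Account — no waiver, service 1081 days ≥ 12 months (≈360 days) ✓; age 53 ≥ 21 ✓; dept Product ✗ → not eligible.
Wellness Stipend — status full-time ✓; no waiver, service 1081 days ≥ 2 years (≈730 days) ✓; age 53 ≥ 21 ✓; dept Product ✗ → not eligible.
Bereavement Leave — status full-time ✓; no waiver, service 1081 days ≥ 2 months (≈60 days) ✓; age 53 ≥ 21 ✓; site Raleigh ✗ (not Madison or Newark) → not eligible.
Employee Assistance Program — service 1081 days < 5 years (≈1825 days) ✗ → not eligible.
Internet Stipend — 45 hrs/wk ≥ 15 ✓; site Raleigh ✗ (not Reno or Leeds) → not eligible.
Short-Term Disability — service 1081 days ≥ 2 months (≈60 days) ✓; age 53 ≥ 18 ✓; rating 3 ≥ 2 ✓; grade G1 < G3 ✗ → not eligible.

Education Assistance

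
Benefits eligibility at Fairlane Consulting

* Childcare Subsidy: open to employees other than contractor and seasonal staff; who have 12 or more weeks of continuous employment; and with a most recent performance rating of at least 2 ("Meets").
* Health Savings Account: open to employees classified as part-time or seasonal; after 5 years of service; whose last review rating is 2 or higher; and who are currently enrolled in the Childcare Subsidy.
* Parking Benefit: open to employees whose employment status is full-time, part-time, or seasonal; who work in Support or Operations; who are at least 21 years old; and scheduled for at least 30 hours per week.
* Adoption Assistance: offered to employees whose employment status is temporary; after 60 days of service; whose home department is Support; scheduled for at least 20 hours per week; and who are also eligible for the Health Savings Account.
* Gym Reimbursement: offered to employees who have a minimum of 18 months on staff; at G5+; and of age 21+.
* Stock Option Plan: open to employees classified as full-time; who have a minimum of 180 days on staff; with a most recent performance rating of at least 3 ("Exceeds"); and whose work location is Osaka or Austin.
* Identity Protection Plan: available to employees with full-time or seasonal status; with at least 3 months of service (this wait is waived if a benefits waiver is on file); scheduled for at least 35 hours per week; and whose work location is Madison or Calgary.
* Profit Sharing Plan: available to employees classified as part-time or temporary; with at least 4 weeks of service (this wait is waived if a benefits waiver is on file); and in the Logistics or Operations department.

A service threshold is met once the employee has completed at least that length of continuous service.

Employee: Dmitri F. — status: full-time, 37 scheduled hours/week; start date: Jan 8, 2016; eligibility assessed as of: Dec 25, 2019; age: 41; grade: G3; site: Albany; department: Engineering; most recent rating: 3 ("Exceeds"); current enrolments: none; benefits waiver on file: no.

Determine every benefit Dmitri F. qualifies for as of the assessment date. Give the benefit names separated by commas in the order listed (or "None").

Service from Jan 8, 2016 to Dec 25, 2019: 1447 days.
Childcare Subsidy — status full-time ✓ (not excluded); service 1447 days ≥ 12 weeks (≈84 days) ✓; rating 3 ≥ 2 ✓ → eligible.
Health Savings Account — status full-time ✗ (requires part-time or seasonal) → not eligible.
Parking Benefit — status full-time ✓; dept Engineering ✗ → not eligible.
Adoption Assistance — status full-time ✗ (requires temporary) → not eligible.
Gym Reimbursement — service 1447 days ≥ 18 months (≈540 days) ✓; grade G3 < G5 ✗ → not eligible.
Stock Option Plan — status full-time ✓; service 1447 days ≥ 180 days ✓; rating 3 ≥ 3 ✓; site Albany ✗ (not Osaka or Austin) → not eligible.
Identity Protection Plan — status full-time ✓; no waiver, service 1447 days ≥ 3 months (≈90 days) ✓; 37 hrs/wk ≥ 35 ✓; site Albany ✗ (not Madison or Calgary) → not eligible.
Profit Sharing Plan — status full-time ✗ (requires part-time or temporary) → not eligible.

Childcare Subsidy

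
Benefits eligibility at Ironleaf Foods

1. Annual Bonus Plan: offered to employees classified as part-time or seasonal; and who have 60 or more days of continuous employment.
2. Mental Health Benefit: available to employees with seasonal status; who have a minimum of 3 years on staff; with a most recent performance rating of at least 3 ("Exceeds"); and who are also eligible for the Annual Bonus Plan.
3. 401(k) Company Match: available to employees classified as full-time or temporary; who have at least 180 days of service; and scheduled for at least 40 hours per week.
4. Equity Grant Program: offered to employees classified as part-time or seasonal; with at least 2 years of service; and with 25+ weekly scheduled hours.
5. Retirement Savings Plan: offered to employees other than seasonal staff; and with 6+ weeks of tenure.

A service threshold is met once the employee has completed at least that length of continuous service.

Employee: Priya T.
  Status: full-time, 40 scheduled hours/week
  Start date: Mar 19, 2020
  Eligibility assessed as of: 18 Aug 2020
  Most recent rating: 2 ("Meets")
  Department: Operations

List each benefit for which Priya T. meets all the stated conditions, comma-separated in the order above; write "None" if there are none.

Service from Mar 19, 2020 to 18 Aug 2020: 152 days.
Annual Bonus Plan — status full-time ✗ (requires part-time or seasonal) → not eligible.
Mental Health Benefit — status full-time ✗ (requires seasonal) → not eligible.
401(k) Company Match — status full-time ✓; service 152 days < 180 days ✗ → not eligible.
Equity Grant Program — status full-time ✗ (requires part-time or seasonal) → not eligible.
Retirement Savings Plan — status full-time ✓ (not excluded); service 152 days ≥ 6 weeks (≈42 days) ✓ → eligible.

Retirement Savings Plan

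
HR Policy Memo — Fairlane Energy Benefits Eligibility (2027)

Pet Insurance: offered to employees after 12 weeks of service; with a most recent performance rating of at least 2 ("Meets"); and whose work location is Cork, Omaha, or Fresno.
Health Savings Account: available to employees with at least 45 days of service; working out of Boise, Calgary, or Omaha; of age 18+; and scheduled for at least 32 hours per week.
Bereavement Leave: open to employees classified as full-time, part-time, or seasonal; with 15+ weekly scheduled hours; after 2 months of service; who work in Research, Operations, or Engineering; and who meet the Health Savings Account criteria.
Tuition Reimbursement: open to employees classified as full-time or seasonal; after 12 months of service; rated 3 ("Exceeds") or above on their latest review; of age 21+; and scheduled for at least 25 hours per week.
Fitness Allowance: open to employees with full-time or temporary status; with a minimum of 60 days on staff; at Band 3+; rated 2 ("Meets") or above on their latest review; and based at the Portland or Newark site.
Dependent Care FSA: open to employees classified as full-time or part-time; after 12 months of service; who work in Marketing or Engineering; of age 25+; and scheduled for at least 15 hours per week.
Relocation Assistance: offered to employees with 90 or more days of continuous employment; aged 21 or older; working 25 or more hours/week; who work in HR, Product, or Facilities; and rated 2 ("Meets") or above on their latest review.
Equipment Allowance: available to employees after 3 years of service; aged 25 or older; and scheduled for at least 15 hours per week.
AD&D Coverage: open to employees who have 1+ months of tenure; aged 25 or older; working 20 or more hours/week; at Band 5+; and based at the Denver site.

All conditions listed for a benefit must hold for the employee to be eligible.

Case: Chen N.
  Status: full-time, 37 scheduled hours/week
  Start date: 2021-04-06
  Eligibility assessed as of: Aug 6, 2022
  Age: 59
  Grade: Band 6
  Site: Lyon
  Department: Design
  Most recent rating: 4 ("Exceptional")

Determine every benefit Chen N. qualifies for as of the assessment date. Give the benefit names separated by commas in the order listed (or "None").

Service from 2021-04-06 to Aug 6, 2022: 487 days.
Pet Insurance — service 487 days ≥ 12 weeks (≈84 days) ✓; rating 4 ≥ 2 ✓; site Lyon ✗ (not Cork, Omaha, or Fresno) → not eligible.
Health Savings Account — service 487 days ≥ 45 days ✓; site Lyon ✗ (not Boise, Calgary, or Omaha) → not eligible.
Bereavement Leave — status full-time ✓; 37 hrs/wk ≥ 15 ✓; service 487 days ≥ 2 months (≈60 days) ✓; dept Design ✗ → not eligible.
Tuition Reimbursement — status full-time ✓; service 487 days ≥ 12 months (≈360 days) ✓; rating 4 ≥ 3 ✓; age 59 ≥ 21 ✓; 37 hrs/wk ≥ 25 ✓ → eligible.
Fitness Allowance — status full-time ✓; service 487 days ≥ 60 days ✓; grade Band 6 ≥ Band 3 ✓; rating 4 ≥ 2 ✓; site Lyon ✗ (not Portland or Newark) → not eligible.
Dependent Care FSA — status full-time ✓; service 487 days ≥ 12 months (≈360 days) ✓; dept Design ✗ → not eligible.
Relocation Assistance — service 487 days ≥ 90 days ✓; age 59 ≥ 21 ✓; 37 hrs/wk ≥ 25 ✓; dept Design ✗ → not eligible.
Equipment Allowance — service 487 days < 3 years (≈1095 days) ✗ → not eligible.
AD&D Coverage — service 487 days ≥ 1 month (≈30 days) ✓; age 59 ≥ 25 ✓; 37 hrs/wk ≥ 20 ✓; grade Band 6 ≥ Band 5 ✓; site Lyon ✗ (not Denver) → not eligible.

Tuition Reimbursement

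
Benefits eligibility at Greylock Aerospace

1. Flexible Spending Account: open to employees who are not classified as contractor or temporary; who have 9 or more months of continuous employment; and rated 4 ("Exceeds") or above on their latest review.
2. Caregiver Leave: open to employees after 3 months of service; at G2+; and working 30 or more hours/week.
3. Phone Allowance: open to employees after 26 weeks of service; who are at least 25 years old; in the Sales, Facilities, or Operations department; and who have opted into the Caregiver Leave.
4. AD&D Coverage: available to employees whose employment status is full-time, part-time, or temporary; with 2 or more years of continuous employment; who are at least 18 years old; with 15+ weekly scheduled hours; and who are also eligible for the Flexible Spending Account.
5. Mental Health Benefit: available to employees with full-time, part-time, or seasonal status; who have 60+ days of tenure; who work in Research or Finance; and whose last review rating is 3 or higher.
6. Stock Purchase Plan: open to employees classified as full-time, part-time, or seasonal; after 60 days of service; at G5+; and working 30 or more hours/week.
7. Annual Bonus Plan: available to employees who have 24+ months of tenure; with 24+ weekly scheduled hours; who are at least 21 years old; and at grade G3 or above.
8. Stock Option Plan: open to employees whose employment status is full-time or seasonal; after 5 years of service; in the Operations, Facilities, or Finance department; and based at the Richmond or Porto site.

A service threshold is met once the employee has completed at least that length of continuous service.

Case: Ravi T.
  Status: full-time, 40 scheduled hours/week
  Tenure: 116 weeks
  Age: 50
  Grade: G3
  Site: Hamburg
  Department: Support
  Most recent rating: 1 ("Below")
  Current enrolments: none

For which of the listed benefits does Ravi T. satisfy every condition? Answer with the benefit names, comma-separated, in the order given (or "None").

Flexible Spending Account — status full-time ✓ (not excluded); service 116 weeks ≥ 9 months (≈270 days) ✓; rating 1 < 4 ✗ → not eligible.
Caregiver Leave — service 116 weeks ≥ 3 months (≈90 days) ✓; grade G3 ≥ G2 ✓; 40 hrs/wk ≥ 30 ✓ → eligible.
Phone Allowance — service 116 weeks ≥ 26 weeks ✓; age 50 ≥ 25 ✓; dept Support ✗ → not eligible.
AD&D Coverage — status full-time ✓; service 116 weeks ≥ 2 years (≈730 days) ✓; age 50 ≥ 18 ✓; 40 hrs/wk ≥ 15 ✓; not eligible for Flexible Spending Account ✗ → not eligible.
Mental Health Benefit — status full-time ✓; service 116 weeks ≥ 60 days ✓; dept Support ✗ → not eligible.
Stock Purchase Plan — status full-time ✓; service 116 weeks ≥ 60 days ✓; grade G3 < G5 ✗ → not eligible.
Annual Bonus Plan — service 116 weeks ≥ 24 months (≈720 days) ✓; 40 hrs/wk ≥ 24 ✓; age 50 ≥ 21 ✓; grade G3 ≥ G3 ✓ → eligible.
Stock Option Plan — status full-time ✓; service 116 weeks < 5 years (≈1825 days) ✗ → not eligible.

Caregiver Leave, Annual Bonus Plan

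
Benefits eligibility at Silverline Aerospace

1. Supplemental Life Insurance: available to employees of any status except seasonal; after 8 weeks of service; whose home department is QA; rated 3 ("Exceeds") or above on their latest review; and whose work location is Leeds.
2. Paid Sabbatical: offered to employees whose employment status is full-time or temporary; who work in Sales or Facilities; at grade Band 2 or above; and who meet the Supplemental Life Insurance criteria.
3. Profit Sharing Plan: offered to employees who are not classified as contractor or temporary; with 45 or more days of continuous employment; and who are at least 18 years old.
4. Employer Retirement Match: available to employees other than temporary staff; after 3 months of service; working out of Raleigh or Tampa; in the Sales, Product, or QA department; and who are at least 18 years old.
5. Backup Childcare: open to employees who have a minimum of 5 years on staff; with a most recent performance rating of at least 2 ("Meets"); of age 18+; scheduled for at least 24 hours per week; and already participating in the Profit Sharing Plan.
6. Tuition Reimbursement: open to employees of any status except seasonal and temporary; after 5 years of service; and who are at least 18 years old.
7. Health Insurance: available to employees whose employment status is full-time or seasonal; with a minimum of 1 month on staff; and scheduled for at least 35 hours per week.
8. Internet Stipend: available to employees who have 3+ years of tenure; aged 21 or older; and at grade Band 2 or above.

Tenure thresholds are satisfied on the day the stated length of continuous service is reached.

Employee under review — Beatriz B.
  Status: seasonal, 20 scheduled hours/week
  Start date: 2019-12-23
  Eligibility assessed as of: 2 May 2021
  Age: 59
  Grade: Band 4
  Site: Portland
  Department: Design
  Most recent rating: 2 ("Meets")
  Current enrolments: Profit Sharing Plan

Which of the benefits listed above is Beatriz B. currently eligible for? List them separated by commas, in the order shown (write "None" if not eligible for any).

Profit Sharing Plan

Service from 2019-12-23 to 2 May 2021: 496 days.
Supplemental Life Insurance — status seasonal ✗ (excluded) → not eligible.
Paid Sabbatical — status seasonal ✗ (requires full-time or temporary) → not eligible.
Profit Sharing Plan — status seasonal ✓ (not excluded); service 496 days ≥ 45 days ✓; age 59 ≥ 18 ✓ → eligible.
Employer Retirement Match — status seasonal ✓ (not excluded); service 496 days ≥ 3 months (≈90 days) ✓; site Portland ✗ (not Raleigh or Tampa) → not eligible.
Backup Childcare — service 496 days < 5 years (≈1825 days) ✗ → not eligible.
Tuition Reimbursement — status seasonal ✗ (excluded) → not eligible.
Health Insurance — status seasonal ✓; service 496 days ≥ 1 month (≈30 days) ✓; 20 hrs/wk < 35 ✗ → not eligible.
Internet Stipend — service 496 days < 3 years (≈1095 days) ✗ → not eligible.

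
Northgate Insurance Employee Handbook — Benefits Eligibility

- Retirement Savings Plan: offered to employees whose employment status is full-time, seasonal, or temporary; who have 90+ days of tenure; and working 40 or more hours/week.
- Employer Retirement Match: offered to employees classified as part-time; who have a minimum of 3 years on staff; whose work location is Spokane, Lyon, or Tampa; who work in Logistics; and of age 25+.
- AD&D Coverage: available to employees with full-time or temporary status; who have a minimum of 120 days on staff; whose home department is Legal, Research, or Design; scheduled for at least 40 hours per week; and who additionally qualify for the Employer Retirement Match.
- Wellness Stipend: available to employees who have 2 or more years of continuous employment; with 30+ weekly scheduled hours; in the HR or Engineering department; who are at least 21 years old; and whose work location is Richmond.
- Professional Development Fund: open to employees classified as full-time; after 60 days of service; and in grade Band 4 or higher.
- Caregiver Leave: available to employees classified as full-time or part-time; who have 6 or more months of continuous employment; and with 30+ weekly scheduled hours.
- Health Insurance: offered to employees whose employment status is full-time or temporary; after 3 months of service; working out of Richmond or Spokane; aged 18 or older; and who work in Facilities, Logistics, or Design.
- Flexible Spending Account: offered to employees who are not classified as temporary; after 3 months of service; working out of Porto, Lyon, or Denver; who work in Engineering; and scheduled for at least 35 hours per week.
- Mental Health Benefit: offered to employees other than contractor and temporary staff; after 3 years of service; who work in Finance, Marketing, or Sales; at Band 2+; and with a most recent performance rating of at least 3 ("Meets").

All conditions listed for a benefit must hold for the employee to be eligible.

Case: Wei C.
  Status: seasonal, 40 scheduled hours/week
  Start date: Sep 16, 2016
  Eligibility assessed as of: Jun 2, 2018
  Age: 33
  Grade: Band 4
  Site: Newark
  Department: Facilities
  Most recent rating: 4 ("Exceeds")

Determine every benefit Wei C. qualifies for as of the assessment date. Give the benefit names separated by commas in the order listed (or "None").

Service from Sep 16, 2016 to Jun 2, 2018: 624 days.
Retirement Savings Plan — status seasonal ✓; service 624 days ≥ 90 days ✓; 40 hrs/wk ≥ 40 ✓ → eligible.
Employer Retirement Match — status seasonal ✗ (requires part-time) → not eligible.
AD&D Coverage — status seasonal ✗ (requires full-time or temporary) → not eligible.
Wellness Stipend — service 624 days < 2 years (≈730 days) ✗ → not eligible.
Professional Development Fund — status seasonal ✗ (requires full-time) → not eligible.
Caregiver Leave — status seasonal ✗ (requires full-time or part-time) → not eligible.
Health Insurance — status seasonal ✗ (requires full-time or temporary) → not eligible.
Flexible Spending Account — status seasonal ✓ (not excluded); service 624 days ≥ 3 months (≈90 days) ✓; site Newark ✗ (not Porto, Lyon, or Denver) → not eligible.
Mental Health Benefit — status seasonal ✓ (not excluded); service 624 days < 3 years (≈1095 days) ✗ → not eligible.

Retirement Savings Plan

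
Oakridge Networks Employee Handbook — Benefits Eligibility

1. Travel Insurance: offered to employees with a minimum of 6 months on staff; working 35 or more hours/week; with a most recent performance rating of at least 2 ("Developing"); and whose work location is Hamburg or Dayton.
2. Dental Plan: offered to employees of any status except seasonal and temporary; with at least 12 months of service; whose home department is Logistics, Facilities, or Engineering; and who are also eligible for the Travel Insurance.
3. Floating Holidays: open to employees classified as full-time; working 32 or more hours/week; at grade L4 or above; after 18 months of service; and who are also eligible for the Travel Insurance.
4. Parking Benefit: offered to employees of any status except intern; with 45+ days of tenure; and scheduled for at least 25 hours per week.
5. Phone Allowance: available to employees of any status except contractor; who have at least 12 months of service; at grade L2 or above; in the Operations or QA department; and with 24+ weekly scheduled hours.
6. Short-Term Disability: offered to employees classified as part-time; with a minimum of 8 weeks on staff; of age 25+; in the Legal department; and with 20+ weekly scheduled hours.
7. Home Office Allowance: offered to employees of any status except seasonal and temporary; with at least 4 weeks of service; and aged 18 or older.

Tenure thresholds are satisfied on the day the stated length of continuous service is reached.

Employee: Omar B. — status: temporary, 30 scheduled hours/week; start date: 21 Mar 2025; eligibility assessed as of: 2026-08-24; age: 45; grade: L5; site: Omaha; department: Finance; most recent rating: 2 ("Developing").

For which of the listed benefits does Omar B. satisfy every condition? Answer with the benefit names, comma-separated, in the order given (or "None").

Service from 21 Mar 2025 to 2026-08-24: 521 days.
Travel Insurance — service 521 days ≥ 6 months (≈180 days) ✓; 30 hrs/wk < 35 ✗ → not eligible.
Dental Plan — status temporary ✗ (excluded) → not eligible.
Floating Holidays — status temporary ✗ (requires full-time) → not eligible.
Parking Benefit — status temporary ✓ (not excluded); service 521 days ≥ 45 days ✓; 30 hrs/wk ≥ 25 ✓ → eligible.
Phone Allowance — status temporary ✓ (not excluded); service 521 days ≥ 12 months (≈360 days) ✓; grade L5 ≥ L2 ✓; dept Finance ✗ → not eligible.
Short-Term Disability — status temporary ✗ (requires part-time) → not eligible.
Home Office Allowance — status temporary ✗ (excluded) → not eligible.

Parking Benefit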